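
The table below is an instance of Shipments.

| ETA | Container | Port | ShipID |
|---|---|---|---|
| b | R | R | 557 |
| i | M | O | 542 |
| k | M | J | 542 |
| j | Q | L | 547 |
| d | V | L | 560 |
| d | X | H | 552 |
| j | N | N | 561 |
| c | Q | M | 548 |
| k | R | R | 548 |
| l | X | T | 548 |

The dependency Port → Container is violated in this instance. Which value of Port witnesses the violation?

L

Port=R: 2 rows → Container = R, R ✓
Port=O: 1 row → Container = M ✓
Port=J: 1 row → Container = M ✓
Port=L: 2 rows → Container takes values {Q, V} — violation
Port=H: 1 row → Container = X ✓
Port=N: 1 row → Container = N ✓
Port=M: 1 row → Container = Q ✓
Port=T: 1 row → Container = X ✓
The only Port value with inconsistent Container is Port=L.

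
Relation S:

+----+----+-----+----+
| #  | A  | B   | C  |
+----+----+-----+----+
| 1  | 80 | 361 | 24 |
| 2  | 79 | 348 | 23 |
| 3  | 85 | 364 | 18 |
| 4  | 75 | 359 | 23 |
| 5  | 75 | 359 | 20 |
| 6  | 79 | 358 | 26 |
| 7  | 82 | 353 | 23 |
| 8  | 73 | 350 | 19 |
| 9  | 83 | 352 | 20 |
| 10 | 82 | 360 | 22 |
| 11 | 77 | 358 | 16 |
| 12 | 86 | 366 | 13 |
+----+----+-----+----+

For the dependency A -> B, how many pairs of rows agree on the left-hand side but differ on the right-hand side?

2

A=79: violating pairs (2,6) — 1 pair.
A=75: all 2 rows agree on B — 0 pairs.
A=82: violating pairs (7,10) — 1 pair.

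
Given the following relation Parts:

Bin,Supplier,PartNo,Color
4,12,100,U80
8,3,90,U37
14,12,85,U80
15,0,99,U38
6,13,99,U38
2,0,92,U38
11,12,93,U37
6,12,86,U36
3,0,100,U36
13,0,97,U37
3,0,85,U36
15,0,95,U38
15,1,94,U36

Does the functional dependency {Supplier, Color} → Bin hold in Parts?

(Supplier=12, Color=U80): 2 rows → Bin takes values {4, 14} — violation
(Supplier=3, Color=U37): 1 row → Bin = 8 ✓
(Supplier=0, Color=U38): 3 rows → Bin takes values {15, 2} — violation
(Supplier=13, Color=U38): 1 row → Bin = 6 ✓
(Supplier=12, Color=U37): 1 row → Bin = 11 ✓
(Supplier=12, Color=U36): 1 row → Bin = 6 ✓
(Supplier=0, Color=U36): 2 rows → Bin = 3, 3 ✓
(Supplier=0, Color=U37): 1 row → Bin = 13 ✓
(Supplier=1, Color=U36): 1 row → Bin = 15 ✓
Two rows agree on {Supplier, Color} but differ on Bin, so {Supplier, Color} → Bin does not hold.

No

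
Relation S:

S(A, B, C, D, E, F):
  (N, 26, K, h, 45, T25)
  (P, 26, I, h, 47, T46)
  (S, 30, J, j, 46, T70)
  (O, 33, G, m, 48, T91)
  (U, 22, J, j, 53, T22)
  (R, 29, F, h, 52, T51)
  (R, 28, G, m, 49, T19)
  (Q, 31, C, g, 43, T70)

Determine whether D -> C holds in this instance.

No

D=h: 3 rows → C takes values {K, I, F} — violation
D=j: 2 rows → C = J, J ✓
D=m: 2 rows → C = G, G ✓
D=g: 1 row → C = C ✓
Two rows agree on D but differ on C, so D -> C does not hold.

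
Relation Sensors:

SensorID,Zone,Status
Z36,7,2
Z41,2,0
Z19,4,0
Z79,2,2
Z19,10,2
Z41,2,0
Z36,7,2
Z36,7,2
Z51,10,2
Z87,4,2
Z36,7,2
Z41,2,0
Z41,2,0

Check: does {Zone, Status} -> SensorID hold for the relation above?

No

(Zone=7, Status=2): 4 rows → SensorID = Z36, Z36, Z36, Z36 ✓
(Zone=2, Status=0): 4 rows → SensorID = Z41, Z41, Z41, Z41 ✓
(Zone=4, Status=0): 1 row → SensorID = Z19 ✓
(Zone=2, Status=2): 1 row → SensorID = Z79 ✓
(Zone=10, Status=2): 2 rows → SensorID takes values {Z19, Z51} — violation
(Zone=4, Status=2): 1 row → SensorID = Z87 ✓
Two rows agree on {Zone, Status} but differ on SensorID, so {Zone, Status} -> SensorID does not hold.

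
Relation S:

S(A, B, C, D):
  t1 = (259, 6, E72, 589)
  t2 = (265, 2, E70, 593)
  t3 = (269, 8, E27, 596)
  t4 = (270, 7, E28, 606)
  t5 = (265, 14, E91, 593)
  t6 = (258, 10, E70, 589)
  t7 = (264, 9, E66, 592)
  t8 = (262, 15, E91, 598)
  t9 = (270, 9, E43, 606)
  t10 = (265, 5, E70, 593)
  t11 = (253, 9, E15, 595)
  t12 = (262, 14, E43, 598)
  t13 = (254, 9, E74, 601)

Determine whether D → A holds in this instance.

D=589: rows 1, 6 → A takes values {259, 258} — violation
D=593: rows 2, 5, 10 → A = 265, 265, 265 ✓
D=596: row 3 → A = 269 ✓
D=606: rows 4, 9 → A = 270, 270 ✓
D=592: row 7 → A = 264 ✓
D=598: rows 8, 12 → A = 262, 262 ✓
D=595: row 11 → A = 253 ✓
D=601: row 13 → A = 254 ✓
Two rows agree on D but differ on A, so D → A does not hold.

No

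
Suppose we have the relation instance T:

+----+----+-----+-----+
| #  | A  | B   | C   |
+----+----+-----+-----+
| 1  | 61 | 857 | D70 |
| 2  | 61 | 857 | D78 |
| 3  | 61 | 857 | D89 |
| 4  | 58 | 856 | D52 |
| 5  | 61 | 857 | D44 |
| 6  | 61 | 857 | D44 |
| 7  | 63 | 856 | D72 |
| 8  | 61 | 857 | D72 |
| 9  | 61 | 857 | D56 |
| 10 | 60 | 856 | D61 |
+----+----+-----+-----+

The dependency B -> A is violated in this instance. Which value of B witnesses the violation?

B=857: rows 1, 2, 3, 5, 6, 8, 9 → A = 61, 61, 61, 61, 61, 61, 61 ✓
B=856: rows 4, 7, 10 → A takes values {58, 63, 60} — violation
The only B value with inconsistent A is B=856.

856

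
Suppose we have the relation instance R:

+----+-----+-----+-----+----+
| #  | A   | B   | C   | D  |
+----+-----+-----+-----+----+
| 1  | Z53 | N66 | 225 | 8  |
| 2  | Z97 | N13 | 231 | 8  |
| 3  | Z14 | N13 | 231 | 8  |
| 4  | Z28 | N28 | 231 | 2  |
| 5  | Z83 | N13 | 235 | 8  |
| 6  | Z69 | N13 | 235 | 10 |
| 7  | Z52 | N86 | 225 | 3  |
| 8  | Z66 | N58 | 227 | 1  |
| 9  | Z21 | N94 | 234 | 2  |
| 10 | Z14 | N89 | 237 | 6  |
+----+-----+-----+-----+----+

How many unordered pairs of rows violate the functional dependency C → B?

C=225: violating pairs (1,7) — 1 pair.
C=231: violating pairs (2,4), (3,4) — 2 pairs.
C=235: all 2 rows agree on B — 0 pairs.

3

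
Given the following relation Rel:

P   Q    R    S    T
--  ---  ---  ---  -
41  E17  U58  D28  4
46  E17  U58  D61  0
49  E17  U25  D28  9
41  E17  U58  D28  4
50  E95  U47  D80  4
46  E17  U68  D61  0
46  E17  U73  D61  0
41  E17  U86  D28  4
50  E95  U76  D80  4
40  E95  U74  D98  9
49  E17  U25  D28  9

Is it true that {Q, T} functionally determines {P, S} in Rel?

(Q=E17, T=4): 3 rows → {P,S} = (41, D28), (41, D28), (41, D28) ✓
(Q=E17, T=0): 3 rows → {P,S} = (46, D61), (46, D61), (46, D61) ✓
(Q=E17, T=9): 2 rows → {P,S} = (49, D28), (49, D28) ✓
(Q=E95, T=4): 2 rows → {P,S} = (50, D80), (50, D80) ✓
(Q=E95, T=9): 1 row → {P,S} = (40, D98) ✓
Every {Q, T} value is associated with a single {P, S} value, so {Q, T} → {P, S} holds.

Yes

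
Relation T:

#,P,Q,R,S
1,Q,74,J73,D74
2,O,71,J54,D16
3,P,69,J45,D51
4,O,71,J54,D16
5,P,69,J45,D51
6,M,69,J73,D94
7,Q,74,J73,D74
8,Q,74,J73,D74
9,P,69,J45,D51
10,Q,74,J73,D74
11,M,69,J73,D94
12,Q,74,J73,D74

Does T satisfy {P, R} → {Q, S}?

Yes

(P=Q, R=J73): rows 1, 7, 8, 10, 12 → {Q,S} = (74, D74), (74, D74), (74, D74), (74, D74), (74, D74) ✓
(P=O, R=J54): rows 2, 4 → {Q,S} = (71, D16), (71, D16) ✓
(P=P, R=J45): rows 3, 5, 9 → {Q,S} = (69, D51), (69, D51), (69, D51) ✓
(P=M, R=J73): rows 6, 11 → {Q,S} = (69, D94), (69, D94) ✓
Every {P, R} value is associated with a single {Q, S} value, so {P, R} → {Q, S} holds.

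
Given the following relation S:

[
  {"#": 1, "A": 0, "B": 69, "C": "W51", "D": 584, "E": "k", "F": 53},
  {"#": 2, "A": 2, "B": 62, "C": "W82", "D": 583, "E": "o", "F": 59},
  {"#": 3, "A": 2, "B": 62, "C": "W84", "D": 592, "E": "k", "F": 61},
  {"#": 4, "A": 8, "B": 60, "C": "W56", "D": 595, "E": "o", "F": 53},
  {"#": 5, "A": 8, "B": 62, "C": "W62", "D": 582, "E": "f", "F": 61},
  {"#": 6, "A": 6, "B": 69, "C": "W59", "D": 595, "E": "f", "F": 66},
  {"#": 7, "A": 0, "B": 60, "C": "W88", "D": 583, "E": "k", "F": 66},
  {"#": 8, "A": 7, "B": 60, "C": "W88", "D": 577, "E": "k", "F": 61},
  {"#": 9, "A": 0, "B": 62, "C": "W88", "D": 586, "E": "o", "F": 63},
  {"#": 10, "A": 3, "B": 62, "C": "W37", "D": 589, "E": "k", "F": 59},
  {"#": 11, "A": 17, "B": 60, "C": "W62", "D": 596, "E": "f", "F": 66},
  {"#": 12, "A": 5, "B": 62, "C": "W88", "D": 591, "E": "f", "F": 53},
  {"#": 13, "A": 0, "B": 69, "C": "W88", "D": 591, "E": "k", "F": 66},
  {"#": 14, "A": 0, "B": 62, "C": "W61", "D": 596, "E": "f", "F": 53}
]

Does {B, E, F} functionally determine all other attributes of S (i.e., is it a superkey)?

No

Rows 12 and 14 have the same {B, E, F} value (B=62, E=f, F=53) but are distinct tuples, so {B, E, F} does not determine every attribute — not a superkey.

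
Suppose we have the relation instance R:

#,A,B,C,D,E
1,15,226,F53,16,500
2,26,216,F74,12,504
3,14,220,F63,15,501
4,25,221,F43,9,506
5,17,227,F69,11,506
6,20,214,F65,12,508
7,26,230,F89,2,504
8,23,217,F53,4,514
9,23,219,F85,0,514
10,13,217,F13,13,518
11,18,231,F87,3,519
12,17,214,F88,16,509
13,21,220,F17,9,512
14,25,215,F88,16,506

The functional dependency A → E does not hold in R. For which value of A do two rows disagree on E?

17

A=15: row 1 → E = 500 ✓
A=26: rows 2, 7 → E = 504, 504 ✓
A=14: row 3 → E = 501 ✓
A=25: rows 4, 14 → E = 506, 506 ✓
A=17: rows 5, 12 → E takes values {506, 509} — violation
A=20: row 6 → E = 508 ✓
A=23: rows 8, 9 → E = 514, 514 ✓
A=13: row 10 → E = 518 ✓
A=18: row 11 → E = 519 ✓
A=21: row 13 → E = 512 ✓
The only A value with inconsistent E is A=17.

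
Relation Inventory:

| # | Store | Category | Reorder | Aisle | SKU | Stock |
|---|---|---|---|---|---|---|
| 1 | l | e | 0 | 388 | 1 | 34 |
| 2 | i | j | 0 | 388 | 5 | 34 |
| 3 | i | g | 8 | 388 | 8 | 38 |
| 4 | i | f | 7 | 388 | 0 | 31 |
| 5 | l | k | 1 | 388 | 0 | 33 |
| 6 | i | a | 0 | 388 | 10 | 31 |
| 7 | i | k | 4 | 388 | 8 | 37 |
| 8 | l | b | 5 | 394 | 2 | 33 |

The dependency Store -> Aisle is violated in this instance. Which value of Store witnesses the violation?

Store=l: rows 1, 5, 8 → Aisle takes values {388, 394} — violation
Store=i: rows 2, 3, 4, 6, 7 → Aisle = 388, 388, 388, 388, 388 ✓
The only Store value with inconsistent Aisle is Store=l.

l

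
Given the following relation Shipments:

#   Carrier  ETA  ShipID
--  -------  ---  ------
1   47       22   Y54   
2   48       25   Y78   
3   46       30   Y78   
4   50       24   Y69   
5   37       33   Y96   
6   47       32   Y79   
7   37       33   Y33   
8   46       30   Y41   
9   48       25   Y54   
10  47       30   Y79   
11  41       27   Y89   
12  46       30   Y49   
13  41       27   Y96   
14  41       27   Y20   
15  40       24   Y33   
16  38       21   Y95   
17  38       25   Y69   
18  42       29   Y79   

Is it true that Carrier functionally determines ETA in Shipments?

No

Carrier=47: rows 1, 6, 10 → ETA takes values {22, 32, 30} — violation
Carrier=48: rows 2, 9 → ETA = 25, 25 ✓
Carrier=46: rows 3, 8, 12 → ETA = 30, 30, 30 ✓
Carrier=50: row 4 → ETA = 24 ✓
Carrier=37: rows 5, 7 → ETA = 33, 33 ✓
Carrier=41: rows 11, 13, 14 → ETA = 27, 27, 27 ✓
Carrier=40: row 15 → ETA = 24 ✓
Carrier=38: rows 16, 17 → ETA takes values {21, 25} — violation
Carrier=42: row 18 → ETA = 29 ✓
Two rows agree on Carrier but differ on ETA, so Carrier → ETA does not hold.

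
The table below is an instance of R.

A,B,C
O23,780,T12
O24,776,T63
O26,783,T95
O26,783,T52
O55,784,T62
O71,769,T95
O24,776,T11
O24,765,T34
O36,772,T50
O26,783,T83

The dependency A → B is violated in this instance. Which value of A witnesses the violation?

A=O23: 1 row → B = 780 ✓
A=O24: 3 rows → B takes values {776, 765} — violation
A=O26: 3 rows → B = 783, 783, 783 ✓
A=O55: 1 row → B = 784 ✓
A=O71: 1 row → B = 769 ✓
A=O36: 1 row → B = 772 ✓
The only A value with inconsistent B is A=O24.

O24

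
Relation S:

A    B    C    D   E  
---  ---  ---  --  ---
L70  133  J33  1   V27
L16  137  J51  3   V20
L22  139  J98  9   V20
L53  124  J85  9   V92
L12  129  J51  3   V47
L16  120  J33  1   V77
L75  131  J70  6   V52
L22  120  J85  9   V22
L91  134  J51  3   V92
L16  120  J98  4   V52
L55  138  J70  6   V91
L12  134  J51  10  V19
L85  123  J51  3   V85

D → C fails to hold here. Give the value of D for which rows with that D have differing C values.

D=1: 2 rows → C = J33, J33 ✓
D=3: 4 rows → C = J51, J51, J51, J51 ✓
D=9: 3 rows → C takes values {J98, J85} — violation
D=6: 2 rows → C = J70, J70 ✓
D=4: 1 row → C = J98 ✓
D=10: 1 row → C = J51 ✓
The only D value with inconsistent C is D=9.

9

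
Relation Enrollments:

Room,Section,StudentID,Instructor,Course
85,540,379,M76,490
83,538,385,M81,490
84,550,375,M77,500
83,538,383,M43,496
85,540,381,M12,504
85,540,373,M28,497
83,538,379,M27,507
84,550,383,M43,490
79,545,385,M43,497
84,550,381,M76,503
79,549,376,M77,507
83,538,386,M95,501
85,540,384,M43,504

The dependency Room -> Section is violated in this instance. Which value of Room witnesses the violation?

79

Room=85: 4 rows → Section = 540, 540, 540, 540 ✓
Room=83: 4 rows → Section = 538, 538, 538, 538 ✓
Room=84: 3 rows → Section = 550, 550, 550 ✓
Room=79: 2 rows → Section takes values {545, 549} — violation
The only Room value with inconsistent Section is Room=79.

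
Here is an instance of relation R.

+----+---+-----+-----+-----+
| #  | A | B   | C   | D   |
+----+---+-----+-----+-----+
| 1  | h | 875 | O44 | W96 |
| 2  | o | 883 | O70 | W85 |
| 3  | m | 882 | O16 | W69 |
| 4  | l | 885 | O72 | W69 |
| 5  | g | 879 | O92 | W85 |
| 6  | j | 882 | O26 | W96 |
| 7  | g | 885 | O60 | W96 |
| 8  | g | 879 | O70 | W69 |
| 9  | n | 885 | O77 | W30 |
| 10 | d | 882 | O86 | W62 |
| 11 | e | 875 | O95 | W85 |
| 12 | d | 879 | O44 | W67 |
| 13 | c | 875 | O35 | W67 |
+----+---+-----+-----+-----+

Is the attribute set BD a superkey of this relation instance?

Yes

All 13 rows have distinct BD values, so BD → (all attributes) holds and BD is a superkey.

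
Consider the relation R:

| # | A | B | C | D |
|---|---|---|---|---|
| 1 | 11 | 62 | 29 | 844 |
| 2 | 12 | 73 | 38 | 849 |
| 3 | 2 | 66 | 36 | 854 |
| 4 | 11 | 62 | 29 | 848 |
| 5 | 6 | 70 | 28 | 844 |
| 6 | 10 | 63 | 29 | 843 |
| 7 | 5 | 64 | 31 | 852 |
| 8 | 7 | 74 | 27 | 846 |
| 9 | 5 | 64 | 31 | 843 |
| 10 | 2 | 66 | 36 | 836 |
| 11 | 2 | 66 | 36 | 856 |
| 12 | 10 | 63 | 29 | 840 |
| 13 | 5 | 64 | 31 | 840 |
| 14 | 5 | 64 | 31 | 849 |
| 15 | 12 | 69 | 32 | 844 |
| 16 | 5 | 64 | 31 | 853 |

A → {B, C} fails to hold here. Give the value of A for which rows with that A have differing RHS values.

A=11: rows 1, 4 → {B,C} = (62, 29), (62, 29) ✓
A=12: rows 2, 15 → {B,C} takes values {(73, 38), (69, 32)} — violation
A=2: rows 3, 10, 11 → {B,C} = (66, 36), (66, 36), (66, 36) ✓
A=6: row 5 → {B,C} = (70, 28) ✓
A=10: rows 6, 12 → {B,C} = (63, 29), (63, 29) ✓
A=5: rows 7, 9, 13, 14, 16 → {B,C} = (64, 31), (64, 31), (64, 31), (64, 31), (64, 31) ✓
A=7: row 8 → {B,C} = (74, 27) ✓
The only A value with inconsistent RHS is A=12.

12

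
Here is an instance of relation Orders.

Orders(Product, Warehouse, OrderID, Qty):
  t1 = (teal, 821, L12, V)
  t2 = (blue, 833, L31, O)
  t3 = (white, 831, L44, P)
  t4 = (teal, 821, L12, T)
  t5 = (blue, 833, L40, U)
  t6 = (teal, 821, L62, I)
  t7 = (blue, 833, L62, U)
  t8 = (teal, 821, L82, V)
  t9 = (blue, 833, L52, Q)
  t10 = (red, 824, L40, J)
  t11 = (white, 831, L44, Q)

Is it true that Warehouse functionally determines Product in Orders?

Warehouse=821: rows 1, 4, 6, 8 → Product = teal, teal, teal, teal ✓
Warehouse=833: rows 2, 5, 7, 9 → Product = blue, blue, blue, blue ✓
Warehouse=831: rows 3, 11 → Product = white, white ✓
Warehouse=824: row 10 → Product = red ✓
Every Warehouse value is associated with a single Product value, so Warehouse → Product holds.

Yes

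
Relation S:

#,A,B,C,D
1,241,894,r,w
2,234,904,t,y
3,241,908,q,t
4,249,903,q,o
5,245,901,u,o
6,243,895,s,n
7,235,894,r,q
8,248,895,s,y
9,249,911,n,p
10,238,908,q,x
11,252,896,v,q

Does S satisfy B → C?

B=894: rows 1, 7 → C = r, r ✓
B=904: row 2 → C = t ✓
B=908: rows 3, 10 → C = q, q ✓
B=903: row 4 → C = q ✓
B=901: row 5 → C = u ✓
B=895: rows 6, 8 → C = s, s ✓
B=911: row 9 → C = n ✓
B=896: row 11 → C = v ✓
Every B value is associated with a single C value, so B → C holds.

Yes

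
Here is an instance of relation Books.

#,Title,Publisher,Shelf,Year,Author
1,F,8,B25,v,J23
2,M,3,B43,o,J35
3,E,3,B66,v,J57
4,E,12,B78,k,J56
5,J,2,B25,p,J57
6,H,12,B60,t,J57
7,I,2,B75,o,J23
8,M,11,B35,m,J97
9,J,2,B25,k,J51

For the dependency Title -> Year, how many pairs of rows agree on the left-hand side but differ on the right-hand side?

3

Title=M: violating pairs (2,8) — 1 pair.
Title=E: violating pairs (3,4) — 1 pair.
Title=J: violating pairs (5,9) — 1 pair.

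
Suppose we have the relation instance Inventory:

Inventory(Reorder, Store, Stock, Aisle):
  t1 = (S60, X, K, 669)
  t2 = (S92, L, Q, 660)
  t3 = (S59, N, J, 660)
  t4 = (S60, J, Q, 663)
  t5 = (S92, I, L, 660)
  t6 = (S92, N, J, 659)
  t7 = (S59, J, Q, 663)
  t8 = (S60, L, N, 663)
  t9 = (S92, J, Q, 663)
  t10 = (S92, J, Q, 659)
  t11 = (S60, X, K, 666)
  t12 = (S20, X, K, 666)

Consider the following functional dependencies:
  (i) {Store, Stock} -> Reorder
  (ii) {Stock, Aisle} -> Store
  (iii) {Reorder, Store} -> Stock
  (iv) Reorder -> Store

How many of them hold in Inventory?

2

(i) {Store, Stock} -> Reorder: (Store=X, Stock=K): rows 1, 11, 12 → Reorder takes values {S60, S20} — violation; (Store=N, Stock=J): rows 3, 6 → Reorder takes values {S59, S92} — violation; (Store=J, Stock=Q): rows 4, 7, 9, 10 → Reorder takes values {S60, S59, S92} — violation — fails.
(ii) {Stock, Aisle} -> Store: every LHS value maps to a single RHS value — holds.
(iii) {Reorder, Store} -> Stock: every LHS value maps to a single RHS value — holds.
(iv) Reorder -> Store: Reorder=S60: rows 1, 4, 8, 11 → Store takes values {X, J, L} — violation; Reorder=S92: rows 2, 5, 6, 9, 10 → Store takes values {L, I, N, J} — violation; Reorder=S59: rows 3, 7 → Store takes values {N, J} — violation — fails.
2 of the 4 dependencies hold.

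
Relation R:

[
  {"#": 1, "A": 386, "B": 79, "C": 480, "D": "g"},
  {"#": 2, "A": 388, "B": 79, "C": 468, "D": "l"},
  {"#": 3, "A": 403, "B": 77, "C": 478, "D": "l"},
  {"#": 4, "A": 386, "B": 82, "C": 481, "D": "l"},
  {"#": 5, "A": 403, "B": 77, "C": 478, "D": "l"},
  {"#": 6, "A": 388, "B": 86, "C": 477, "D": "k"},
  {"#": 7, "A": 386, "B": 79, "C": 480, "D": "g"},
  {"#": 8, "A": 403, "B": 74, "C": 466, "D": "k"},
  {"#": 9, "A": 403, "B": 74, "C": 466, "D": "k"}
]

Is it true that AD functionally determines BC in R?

(A=386, D=g): rows 1, 7 → {B,C} = (79, 480), (79, 480) ✓
(A=388, D=l): row 2 → {B,C} = (79, 468) ✓
(A=403, D=l): rows 3, 5 → {B,C} = (77, 478), (77, 478) ✓
(A=386, D=l): row 4 → {B,C} = (82, 481) ✓
(A=388, D=k): row 6 → {B,C} = (86, 477) ✓
(A=403, D=k): rows 8, 9 → {B,C} = (74, 466), (74, 466) ✓
Every AD value is associated with a single BC value, so AD -> BC holds.

Yes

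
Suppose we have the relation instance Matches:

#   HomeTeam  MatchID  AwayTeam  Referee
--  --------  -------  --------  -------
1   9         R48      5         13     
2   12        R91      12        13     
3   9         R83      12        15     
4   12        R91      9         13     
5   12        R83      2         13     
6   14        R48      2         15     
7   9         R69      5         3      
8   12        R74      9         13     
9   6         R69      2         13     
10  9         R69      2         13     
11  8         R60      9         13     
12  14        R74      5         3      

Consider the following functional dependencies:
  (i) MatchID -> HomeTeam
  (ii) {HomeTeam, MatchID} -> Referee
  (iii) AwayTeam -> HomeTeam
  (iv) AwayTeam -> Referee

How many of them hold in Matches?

0

(i) MatchID -> HomeTeam: MatchID=R48: rows 1, 6 → HomeTeam takes values {9, 14} — violation; MatchID=R83: rows 3, 5 → HomeTeam takes values {9, 12} — violation; MatchID=R69: rows 7, 9, 10 → HomeTeam takes values {9, 6} — violation; MatchID=R74: rows 8, 12 → HomeTeam takes values {12, 14} — violation — fails.
(ii) {HomeTeam, MatchID} -> Referee: (HomeTeam=9, MatchID=R69): rows 7, 10 → Referee takes values {3, 13} — violation — fails.
(iii) AwayTeam -> HomeTeam: AwayTeam=5: rows 1, 7, 12 → HomeTeam takes values {9, 14} — violation; AwayTeam=12: rows 2, 3 → HomeTeam takes values {12, 9} — violation; AwayTeam=9: rows 4, 8, 11 → HomeTeam takes values {12, 8} — violation; AwayTeam=2: rows 5, 6, 9, 10 → HomeTeam takes values {12, 14, 6, 9} — violation — fails.
(iv) AwayTeam -> Referee: AwayTeam=5: rows 1, 7, 12 → Referee takes values {13, 3} — violation; AwayTeam=12: rows 2, 3 → Referee takes values {13, 15} — violation; AwayTeam=2: rows 5, 6, 9, 10 → Referee takes values {13, 15} — violation — fails.
None of the 4 dependencies hold.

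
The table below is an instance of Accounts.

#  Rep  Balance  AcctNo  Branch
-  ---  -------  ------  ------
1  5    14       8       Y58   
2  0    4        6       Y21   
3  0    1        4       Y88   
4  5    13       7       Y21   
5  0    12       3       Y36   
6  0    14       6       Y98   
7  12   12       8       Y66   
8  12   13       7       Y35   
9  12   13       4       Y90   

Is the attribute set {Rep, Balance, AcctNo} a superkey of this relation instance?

Yes

All 9 rows have distinct {Rep, Balance, AcctNo} values, so {Rep, Balance, AcctNo} → (all attributes) holds and {Rep, Balance, AcctNo} is a superkey.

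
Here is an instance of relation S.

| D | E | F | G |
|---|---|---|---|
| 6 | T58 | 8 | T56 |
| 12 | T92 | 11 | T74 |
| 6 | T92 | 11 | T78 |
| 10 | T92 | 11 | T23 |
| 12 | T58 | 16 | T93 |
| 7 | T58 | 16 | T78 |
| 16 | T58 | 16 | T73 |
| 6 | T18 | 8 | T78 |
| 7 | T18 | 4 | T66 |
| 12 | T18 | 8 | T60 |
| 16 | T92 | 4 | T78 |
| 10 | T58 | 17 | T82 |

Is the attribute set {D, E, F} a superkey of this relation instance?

Yes

All 12 rows have distinct {D, E, F} values, so {D, E, F} → (all attributes) holds and {D, E, F} is a superkey.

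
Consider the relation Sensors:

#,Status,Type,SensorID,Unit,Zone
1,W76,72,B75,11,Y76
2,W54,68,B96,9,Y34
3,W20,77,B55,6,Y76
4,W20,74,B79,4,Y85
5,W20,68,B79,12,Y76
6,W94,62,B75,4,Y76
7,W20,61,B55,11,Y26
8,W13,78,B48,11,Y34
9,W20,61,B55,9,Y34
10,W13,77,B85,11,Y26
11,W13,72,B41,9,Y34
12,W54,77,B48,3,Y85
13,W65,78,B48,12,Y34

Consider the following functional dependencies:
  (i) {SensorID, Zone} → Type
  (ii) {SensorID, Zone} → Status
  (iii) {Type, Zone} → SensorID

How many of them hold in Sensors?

1

(i) {SensorID, Zone} → Type: (SensorID=B75, Zone=Y76): rows 1, 6 → Type takes values {72, 62} — violation — fails.
(ii) {SensorID, Zone} → Status: (SensorID=B75, Zone=Y76): rows 1, 6 → Status takes values {W76, W94} — violation; (SensorID=B48, Zone=Y34): rows 8, 13 → Status takes values {W13, W65} — violation — fails.
(iii) {Type, Zone} → SensorID: every LHS value maps to a single RHS value — holds.
1 of the 3 dependencies holds.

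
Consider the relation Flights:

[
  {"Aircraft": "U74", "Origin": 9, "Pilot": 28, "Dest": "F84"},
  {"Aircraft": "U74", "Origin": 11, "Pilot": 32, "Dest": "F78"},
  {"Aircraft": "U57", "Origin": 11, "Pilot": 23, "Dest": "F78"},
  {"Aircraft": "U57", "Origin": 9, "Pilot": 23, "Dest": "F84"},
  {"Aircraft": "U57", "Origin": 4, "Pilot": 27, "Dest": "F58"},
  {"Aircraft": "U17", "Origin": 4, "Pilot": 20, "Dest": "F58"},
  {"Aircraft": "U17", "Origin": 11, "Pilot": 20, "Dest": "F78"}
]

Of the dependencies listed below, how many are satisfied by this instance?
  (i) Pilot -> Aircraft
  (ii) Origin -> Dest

(i) Pilot -> Aircraft: every LHS value maps to a single RHS value — holds.
(ii) Origin -> Dest: every LHS value maps to a single RHS value — holds.
2 of the 2 dependencies hold.

2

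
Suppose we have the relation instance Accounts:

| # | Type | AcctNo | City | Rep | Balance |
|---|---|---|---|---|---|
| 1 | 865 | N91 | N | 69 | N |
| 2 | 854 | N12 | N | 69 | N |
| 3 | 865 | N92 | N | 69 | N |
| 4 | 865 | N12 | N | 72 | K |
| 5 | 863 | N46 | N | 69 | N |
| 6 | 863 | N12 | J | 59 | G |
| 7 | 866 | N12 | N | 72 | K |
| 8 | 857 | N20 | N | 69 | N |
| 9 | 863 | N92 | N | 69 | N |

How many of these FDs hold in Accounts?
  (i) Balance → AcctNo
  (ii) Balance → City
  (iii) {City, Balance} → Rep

(i) Balance → AcctNo: Balance=N: rows 1, 2, 3, 5, 8, 9 → AcctNo takes values {N91, N12, N92, N46, N20} — violation — fails.
(ii) Balance → City: every LHS value maps to a single RHS value — holds.
(iii) {City, Balance} → Rep: every LHS value maps to a single RHS value — holds.
2 of the 3 dependencies hold.

2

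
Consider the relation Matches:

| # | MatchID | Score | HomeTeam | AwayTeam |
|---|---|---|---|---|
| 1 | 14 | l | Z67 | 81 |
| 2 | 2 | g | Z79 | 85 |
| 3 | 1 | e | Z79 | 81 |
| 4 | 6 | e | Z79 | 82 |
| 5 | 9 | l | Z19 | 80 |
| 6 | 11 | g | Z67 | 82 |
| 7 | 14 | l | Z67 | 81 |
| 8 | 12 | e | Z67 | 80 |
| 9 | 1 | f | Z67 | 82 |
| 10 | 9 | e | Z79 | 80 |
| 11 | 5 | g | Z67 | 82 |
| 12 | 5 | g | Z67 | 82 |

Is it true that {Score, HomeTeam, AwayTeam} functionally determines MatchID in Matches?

(Score=l, HomeTeam=Z67, AwayTeam=81): rows 1, 7 → MatchID = 14, 14 ✓
(Score=g, HomeTeam=Z79, AwayTeam=85): row 2 → MatchID = 2 ✓
(Score=e, HomeTeam=Z79, AwayTeam=81): row 3 → MatchID = 1 ✓
(Score=e, HomeTeam=Z79, AwayTeam=82): row 4 → MatchID = 6 ✓
(Score=l, HomeTeam=Z19, AwayTeam=80): row 5 → MatchID = 9 ✓
(Score=g, HomeTeam=Z67, AwayTeam=82): rows 6, 11, 12 → MatchID takes values {11, 5} — violation
(Score=e, HomeTeam=Z67, AwayTeam=80): row 8 → MatchID = 12 ✓
(Score=f, HomeTeam=Z67, AwayTeam=82): row 9 → MatchID = 1 ✓
(Score=e, HomeTeam=Z79, AwayTeam=80): row 10 → MatchID = 9 ✓
Two rows agree on {Score, HomeTeam, AwayTeam} but differ on MatchID, so {Score, HomeTeam, AwayTeam} -> MatchID does not hold.

No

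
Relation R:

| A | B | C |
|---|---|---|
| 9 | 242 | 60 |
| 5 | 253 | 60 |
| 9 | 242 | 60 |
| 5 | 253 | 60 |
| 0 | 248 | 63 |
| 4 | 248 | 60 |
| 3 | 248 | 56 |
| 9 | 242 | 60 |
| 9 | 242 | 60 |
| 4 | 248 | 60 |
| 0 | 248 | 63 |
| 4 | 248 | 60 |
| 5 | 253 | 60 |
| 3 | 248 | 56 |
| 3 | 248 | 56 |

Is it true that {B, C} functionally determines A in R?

Yes

(B=242, C=60): 4 rows → A = 9, 9, 9, 9 ✓
(B=253, C=60): 3 rows → A = 5, 5, 5 ✓
(B=248, C=63): 2 rows → A = 0, 0 ✓
(B=248, C=60): 3 rows → A = 4, 4, 4 ✓
(B=248, C=56): 3 rows → A = 3, 3, 3 ✓
Every {B, C} value is associated with a single A value, so {B, C} -> A holds.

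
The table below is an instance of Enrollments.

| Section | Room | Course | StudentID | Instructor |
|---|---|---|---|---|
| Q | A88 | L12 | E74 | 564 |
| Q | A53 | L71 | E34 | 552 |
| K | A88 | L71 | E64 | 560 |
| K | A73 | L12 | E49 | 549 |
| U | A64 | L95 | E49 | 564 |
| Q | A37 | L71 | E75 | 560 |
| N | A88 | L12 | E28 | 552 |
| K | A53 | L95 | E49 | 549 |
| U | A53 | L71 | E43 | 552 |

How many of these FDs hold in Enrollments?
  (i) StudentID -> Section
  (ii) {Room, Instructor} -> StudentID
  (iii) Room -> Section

(i) StudentID -> Section: StudentID=E49: 3 rows → Section takes values {K, U} — violation — fails.
(ii) {Room, Instructor} -> StudentID: (Room=A53, Instructor=552): 2 rows → StudentID takes values {E34, E43} — violation — fails.
(iii) Room -> Section: Room=A88: 3 rows → Section takes values {Q, K, N} — violation; Room=A53: 3 rows → Section takes values {Q, K, U} — violation — fails.
None of the 3 dependencies hold.

0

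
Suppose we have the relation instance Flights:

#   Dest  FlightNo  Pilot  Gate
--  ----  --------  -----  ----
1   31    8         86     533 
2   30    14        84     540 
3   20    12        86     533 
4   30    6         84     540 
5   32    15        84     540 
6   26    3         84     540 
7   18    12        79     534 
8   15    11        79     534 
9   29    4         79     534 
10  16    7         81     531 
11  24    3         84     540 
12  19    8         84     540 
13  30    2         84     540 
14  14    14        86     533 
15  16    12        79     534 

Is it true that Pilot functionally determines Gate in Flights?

Yes

Pilot=86: rows 1, 3, 14 → Gate = 533, 533, 533 ✓
Pilot=84: rows 2, 4, 5, 6, 11, 12, 13 → Gate = 540, 540, 540, 540, 540, 540, 540 ✓
Pilot=79: rows 7, 8, 9, 15 → Gate = 534, 534, 534, 534 ✓
Pilot=81: row 10 → Gate = 531 ✓
Every Pilot value is associated with a single Gate value, so Pilot → Gate holds.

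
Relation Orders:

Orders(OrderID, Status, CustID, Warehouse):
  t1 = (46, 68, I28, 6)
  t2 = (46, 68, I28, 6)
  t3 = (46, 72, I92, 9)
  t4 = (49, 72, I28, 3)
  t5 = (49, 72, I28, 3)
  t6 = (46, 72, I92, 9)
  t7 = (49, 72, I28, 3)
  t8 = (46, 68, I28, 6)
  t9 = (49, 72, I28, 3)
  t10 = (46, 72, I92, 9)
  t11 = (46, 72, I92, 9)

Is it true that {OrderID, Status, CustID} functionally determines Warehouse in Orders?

Yes

(OrderID=46, Status=68, CustID=I28): rows 1, 2, 8 → Warehouse = 6, 6, 6 ✓
(OrderID=46, Status=72, CustID=I92): rows 3, 6, 10, 11 → Warehouse = 9, 9, 9, 9 ✓
(OrderID=49, Status=72, CustID=I28): rows 4, 5, 7, 9 → Warehouse = 3, 3, 3, 3 ✓
Every {OrderID, Status, CustID} value is associated with a single Warehouse value, so {OrderID, Status, CustID} -> Warehouse holds.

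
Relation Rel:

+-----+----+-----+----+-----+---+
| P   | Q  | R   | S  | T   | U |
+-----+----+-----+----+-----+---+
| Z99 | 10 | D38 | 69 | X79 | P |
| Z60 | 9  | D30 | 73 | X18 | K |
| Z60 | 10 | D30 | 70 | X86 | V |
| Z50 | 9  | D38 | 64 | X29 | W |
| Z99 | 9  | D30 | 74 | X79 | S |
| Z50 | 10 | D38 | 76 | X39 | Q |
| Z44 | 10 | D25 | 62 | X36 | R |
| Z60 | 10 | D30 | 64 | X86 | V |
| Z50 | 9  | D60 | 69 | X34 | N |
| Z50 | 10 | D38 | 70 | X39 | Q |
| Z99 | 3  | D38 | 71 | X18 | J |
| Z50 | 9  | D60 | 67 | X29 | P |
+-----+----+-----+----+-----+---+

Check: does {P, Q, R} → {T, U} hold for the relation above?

(P=Z99, Q=10, R=D38): 1 row → {T,U} = (X79, P) ✓
(P=Z60, Q=9, R=D30): 1 row → {T,U} = (X18, K) ✓
(P=Z60, Q=10, R=D30): 2 rows → {T,U} = (X86, V), (X86, V) ✓
(P=Z50, Q=9, R=D38): 1 row → {T,U} = (X29, W) ✓
(P=Z99, Q=9, R=D30): 1 row → {T,U} = (X79, S) ✓
(P=Z50, Q=10, R=D38): 2 rows → {T,U} = (X39, Q), (X39, Q) ✓
(P=Z44, Q=10, R=D25): 1 row → {T,U} = (X36, R) ✓
(P=Z50, Q=9, R=D60): 2 rows → {T,U} takes values {(X34, N), (X29, P)} — violation
(P=Z99, Q=3, R=D38): 1 row → {T,U} = (X18, J) ✓
Two rows agree on {P, Q, R} but differ on {T, U}, so {P, Q, R} → {T, U} does not hold.

No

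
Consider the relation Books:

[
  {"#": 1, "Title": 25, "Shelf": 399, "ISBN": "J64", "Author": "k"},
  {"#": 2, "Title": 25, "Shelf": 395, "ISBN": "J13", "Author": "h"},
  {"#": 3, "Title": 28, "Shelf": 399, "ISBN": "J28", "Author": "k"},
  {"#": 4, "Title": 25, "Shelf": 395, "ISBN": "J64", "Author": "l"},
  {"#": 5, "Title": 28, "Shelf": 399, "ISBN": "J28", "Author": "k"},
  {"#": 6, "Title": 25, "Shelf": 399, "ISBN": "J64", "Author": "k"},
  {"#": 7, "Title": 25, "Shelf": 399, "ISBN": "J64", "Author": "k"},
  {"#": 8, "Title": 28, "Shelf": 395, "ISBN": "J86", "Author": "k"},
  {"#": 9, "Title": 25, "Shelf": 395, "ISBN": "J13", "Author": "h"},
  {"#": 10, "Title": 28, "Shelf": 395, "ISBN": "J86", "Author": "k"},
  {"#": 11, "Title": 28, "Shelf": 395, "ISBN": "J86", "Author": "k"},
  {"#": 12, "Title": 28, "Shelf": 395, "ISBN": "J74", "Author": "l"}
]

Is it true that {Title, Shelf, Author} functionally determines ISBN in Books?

(Title=25, Shelf=399, Author=k): rows 1, 6, 7 → ISBN = J64, J64, J64 ✓
(Title=25, Shelf=395, Author=h): rows 2, 9 → ISBN = J13, J13 ✓
(Title=28, Shelf=399, Author=k): rows 3, 5 → ISBN = J28, J28 ✓
(Title=25, Shelf=395, Author=l): row 4 → ISBN = J64 ✓
(Title=28, Shelf=395, Author=k): rows 8, 10, 11 → ISBN = J86, J86, J86 ✓
(Title=28, Shelf=395, Author=l): row 12 → ISBN = J74 ✓
Every {Title, Shelf, Author} value is associated with a single ISBN value, so {Title, Shelf, Author} -> ISBN holds.

Yes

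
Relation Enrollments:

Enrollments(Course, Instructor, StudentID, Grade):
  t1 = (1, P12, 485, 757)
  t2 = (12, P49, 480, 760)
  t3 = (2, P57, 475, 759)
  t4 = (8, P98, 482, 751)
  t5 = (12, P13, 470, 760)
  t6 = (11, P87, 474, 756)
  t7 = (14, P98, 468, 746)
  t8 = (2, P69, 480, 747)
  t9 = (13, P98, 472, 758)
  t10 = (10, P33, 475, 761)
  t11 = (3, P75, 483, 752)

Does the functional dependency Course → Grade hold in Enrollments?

Course=1: row 1 → Grade = 757 ✓
Course=12: rows 2, 5 → Grade = 760, 760 ✓
Course=2: rows 3, 8 → Grade takes values {759, 747} — violation
Course=8: row 4 → Grade = 751 ✓
Course=11: row 6 → Grade = 756 ✓
Course=14: row 7 → Grade = 746 ✓
Course=13: row 9 → Grade = 758 ✓
Course=10: row 10 → Grade = 761 ✓
Course=3: row 11 → Grade = 752 ✓
Two rows agree on Course but differ on Grade, so Course → Grade does not hold.

No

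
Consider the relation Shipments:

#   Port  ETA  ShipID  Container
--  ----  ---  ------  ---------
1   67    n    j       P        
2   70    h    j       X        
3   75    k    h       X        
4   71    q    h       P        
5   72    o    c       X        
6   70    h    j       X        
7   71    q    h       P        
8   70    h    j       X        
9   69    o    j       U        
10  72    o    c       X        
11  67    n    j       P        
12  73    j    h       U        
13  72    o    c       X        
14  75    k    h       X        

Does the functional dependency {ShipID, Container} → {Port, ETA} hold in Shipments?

Yes

(ShipID=j, Container=P): rows 1, 11 → {Port,ETA} = (67, n), (67, n) ✓
(ShipID=j, Container=X): rows 2, 6, 8 → {Port,ETA} = (70, h), (70, h), (70, h) ✓
(ShipID=h, Container=X): rows 3, 14 → {Port,ETA} = (75, k), (75, k) ✓
(ShipID=h, Container=P): rows 4, 7 → {Port,ETA} = (71, q), (71, q) ✓
(ShipID=c, Container=X): rows 5, 10, 13 → {Port,ETA} = (72, o), (72, o), (72, o) ✓
(ShipID=j, Container=U): row 9 → {Port,ETA} = (69, o) ✓
(ShipID=h, Container=U): row 12 → {Port,ETA} = (73, j) ✓
Every {ShipID, Container} value is associated with a single {Port, ETA} value, so {ShipID, Container} → {Port, ETA} holds.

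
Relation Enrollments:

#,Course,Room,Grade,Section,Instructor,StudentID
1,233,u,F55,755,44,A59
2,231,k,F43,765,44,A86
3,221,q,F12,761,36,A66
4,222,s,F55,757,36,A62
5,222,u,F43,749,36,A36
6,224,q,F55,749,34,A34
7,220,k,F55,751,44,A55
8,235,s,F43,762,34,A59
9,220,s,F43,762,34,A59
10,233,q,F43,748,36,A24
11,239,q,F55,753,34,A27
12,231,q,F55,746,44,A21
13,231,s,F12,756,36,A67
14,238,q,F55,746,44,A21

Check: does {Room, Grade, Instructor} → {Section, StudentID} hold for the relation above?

(Room=u, Grade=F55, Instructor=44): row 1 → {Section,StudentID} = (755, A59) ✓
(Room=k, Grade=F43, Instructor=44): row 2 → {Section,StudentID} = (765, A86) ✓
(Room=q, Grade=F12, Instructor=36): row 3 → {Section,StudentID} = (761, A66) ✓
(Room=s, Grade=F55, Instructor=36): row 4 → {Section,StudentID} = (757, A62) ✓
(Room=u, Grade=F43, Instructor=36): row 5 → {Section,StudentID} = (749, A36) ✓
(Room=q, Grade=F55, Instructor=34): rows 6, 11 → {Section,StudentID} takes values {(749, A34), (753, A27)} — violation
(Room=k, Grade=F55, Instructor=44): row 7 → {Section,StudentID} = (751, A55) ✓
(Room=s, Grade=F43, Instructor=34): rows 8, 9 → {Section,StudentID} = (762, A59), (762, A59) ✓
(Room=q, Grade=F43, Instructor=36): row 10 → {Section,StudentID} = (748, A24) ✓
(Room=q, Grade=F55, Instructor=44): rows 12, 14 → {Section,StudentID} = (746, A21), (746, A21) ✓
(Room=s, Grade=F12, Instructor=36): row 13 → {Section,StudentID} = (756, A67) ✓
Two rows agree on {Room, Grade, Instructor} but differ on {Section, StudentID}, so {Room, Grade, Instructor} → {Section, StudentID} does not hold.

No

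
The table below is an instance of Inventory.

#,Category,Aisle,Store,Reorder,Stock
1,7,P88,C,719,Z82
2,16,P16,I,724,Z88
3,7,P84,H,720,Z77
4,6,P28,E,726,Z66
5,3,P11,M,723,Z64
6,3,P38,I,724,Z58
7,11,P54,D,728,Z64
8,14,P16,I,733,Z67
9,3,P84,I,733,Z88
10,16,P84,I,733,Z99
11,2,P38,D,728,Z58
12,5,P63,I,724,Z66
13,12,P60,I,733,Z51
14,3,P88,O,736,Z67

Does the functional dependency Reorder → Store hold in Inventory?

Yes

Reorder=719: row 1 → Store = C ✓
Reorder=724: rows 2, 6, 12 → Store = I, I, I ✓
Reorder=720: row 3 → Store = H ✓
Reorder=726: row 4 → Store = E ✓
Reorder=723: row 5 → Store = M ✓
Reorder=728: rows 7, 11 → Store = D, D ✓
Reorder=733: rows 8, 9, 10, 13 → Store = I, I, I, I ✓
Reorder=736: row 14 → Store = O ✓
Every Reorder value is associated with a single Store value, so Reorder → Store holds.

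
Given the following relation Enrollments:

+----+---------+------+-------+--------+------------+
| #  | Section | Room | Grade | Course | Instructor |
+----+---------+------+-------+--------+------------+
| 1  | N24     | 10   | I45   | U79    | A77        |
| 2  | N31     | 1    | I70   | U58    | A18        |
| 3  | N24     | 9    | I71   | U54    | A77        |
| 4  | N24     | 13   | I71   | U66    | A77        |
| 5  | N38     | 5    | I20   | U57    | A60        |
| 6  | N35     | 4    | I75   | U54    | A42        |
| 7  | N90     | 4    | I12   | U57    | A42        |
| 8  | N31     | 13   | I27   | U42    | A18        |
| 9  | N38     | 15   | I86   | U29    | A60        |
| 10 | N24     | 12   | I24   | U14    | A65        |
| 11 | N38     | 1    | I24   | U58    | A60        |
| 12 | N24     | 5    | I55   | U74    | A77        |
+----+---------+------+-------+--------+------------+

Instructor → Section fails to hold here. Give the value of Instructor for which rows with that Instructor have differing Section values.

A42

Instructor=A77: rows 1, 3, 4, 12 → Section = N24, N24, N24, N24 ✓
Instructor=A18: rows 2, 8 → Section = N31, N31 ✓
Instructor=A60: rows 5, 9, 11 → Section = N38, N38, N38 ✓
Instructor=A42: rows 6, 7 → Section takes values {N35, N90} — violation
Instructor=A65: row 10 → Section = N24 ✓
The only Instructor value with inconsistent Section is Instructor=A42.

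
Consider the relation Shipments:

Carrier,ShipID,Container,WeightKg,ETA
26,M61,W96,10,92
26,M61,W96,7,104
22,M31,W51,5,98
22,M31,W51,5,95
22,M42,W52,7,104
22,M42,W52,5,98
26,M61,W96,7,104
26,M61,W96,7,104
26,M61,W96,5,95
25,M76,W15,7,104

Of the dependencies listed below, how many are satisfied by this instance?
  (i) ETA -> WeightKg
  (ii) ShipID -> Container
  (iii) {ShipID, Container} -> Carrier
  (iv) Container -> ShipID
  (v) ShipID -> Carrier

(i) ETA -> WeightKg: every LHS value maps to a single RHS value — holds.
(ii) ShipID -> Container: every LHS value maps to a single RHS value — holds.
(iii) {ShipID, Container} -> Carrier: every LHS value maps to a single RHS value — holds.
(iv) Container -> ShipID: every LHS value maps to a single RHS value — holds.
(v) ShipID -> Carrier: every LHS value maps to a single RHS value — holds.
5 of the 5 dependencies hold.

5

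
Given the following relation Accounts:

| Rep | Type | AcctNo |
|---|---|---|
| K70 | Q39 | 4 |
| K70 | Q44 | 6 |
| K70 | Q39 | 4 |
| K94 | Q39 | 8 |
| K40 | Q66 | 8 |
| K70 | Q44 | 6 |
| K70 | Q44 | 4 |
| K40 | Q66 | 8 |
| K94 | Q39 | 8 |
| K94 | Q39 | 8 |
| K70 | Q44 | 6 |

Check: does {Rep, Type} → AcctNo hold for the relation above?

No

(Rep=K70, Type=Q39): 2 rows → AcctNo = 4, 4 ✓
(Rep=K70, Type=Q44): 4 rows → AcctNo takes values {6, 4} — violation
(Rep=K94, Type=Q39): 3 rows → AcctNo = 8, 8, 8 ✓
(Rep=K40, Type=Q66): 2 rows → AcctNo = 8, 8 ✓
Two rows agree on {Rep, Type} but differ on AcctNo, so {Rep, Type} → AcctNo does not hold.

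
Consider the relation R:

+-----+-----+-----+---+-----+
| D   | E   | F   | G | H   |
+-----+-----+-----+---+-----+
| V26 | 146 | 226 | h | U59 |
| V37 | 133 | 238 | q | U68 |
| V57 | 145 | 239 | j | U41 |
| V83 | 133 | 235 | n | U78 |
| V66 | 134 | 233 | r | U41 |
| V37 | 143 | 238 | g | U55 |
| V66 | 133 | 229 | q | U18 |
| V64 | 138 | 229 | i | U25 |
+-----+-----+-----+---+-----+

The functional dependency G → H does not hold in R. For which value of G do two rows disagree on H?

G=h: 1 row → H = U59 ✓
G=q: 2 rows → H takes values {U68, U18} — violation
G=j: 1 row → H = U41 ✓
G=n: 1 row → H = U78 ✓
G=r: 1 row → H = U41 ✓
G=g: 1 row → H = U55 ✓
G=i: 1 row → H = U25 ✓
The only G value with inconsistent H is G=q.

q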